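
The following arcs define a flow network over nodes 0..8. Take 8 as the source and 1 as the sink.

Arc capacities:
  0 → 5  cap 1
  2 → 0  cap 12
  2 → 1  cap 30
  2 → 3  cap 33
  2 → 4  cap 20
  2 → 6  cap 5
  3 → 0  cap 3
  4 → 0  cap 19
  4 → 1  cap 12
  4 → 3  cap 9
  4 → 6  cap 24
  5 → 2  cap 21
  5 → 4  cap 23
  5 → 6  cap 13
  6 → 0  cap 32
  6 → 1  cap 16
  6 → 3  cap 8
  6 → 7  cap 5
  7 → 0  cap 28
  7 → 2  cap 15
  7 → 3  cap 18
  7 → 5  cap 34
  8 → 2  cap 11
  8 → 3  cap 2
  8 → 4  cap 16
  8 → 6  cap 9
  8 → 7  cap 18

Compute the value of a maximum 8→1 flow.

augment #1: 8→2→1 bottleneck 11, total now 11
augment #2: 8→4→1 bottleneck 12, total now 23
augment #3: 8→6→1 bottleneck 9, total now 32
augment #4: 8→4→6→1 bottleneck 4, total now 36
augment #5: 8→7→2→1 bottleneck 15, total now 51
augment #6: 8→7→5→2→1 bottleneck 3, total now 54
augment #7: 8→3→0→5→2→1 bottleneck 1, total now 55

Maximum flow value: 55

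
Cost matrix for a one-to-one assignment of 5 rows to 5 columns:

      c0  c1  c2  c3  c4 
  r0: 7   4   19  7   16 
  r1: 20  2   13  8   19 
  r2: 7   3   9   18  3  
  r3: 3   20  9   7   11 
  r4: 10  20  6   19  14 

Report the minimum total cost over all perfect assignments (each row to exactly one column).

Minimum assignment cost: 21

optimal assignment: row0→col3 (cost 7), row1→col1 (cost 2), row2→col4 (cost 3), row3→col0 (cost 3), row4→col2 (cost 6)
total = 7 + 2 + 3 + 3 + 6 = 21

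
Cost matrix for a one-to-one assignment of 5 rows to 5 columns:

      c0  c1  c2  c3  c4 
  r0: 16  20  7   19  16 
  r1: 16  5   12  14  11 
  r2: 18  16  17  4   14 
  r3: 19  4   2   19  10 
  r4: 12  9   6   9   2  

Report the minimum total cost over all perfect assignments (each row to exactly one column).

optimal assignment: row0→col0 (cost 16), row1→col1 (cost 5), row2→col3 (cost 4), row3→col2 (cost 2), row4→col4 (cost 2)
total = 16 + 5 + 4 + 2 + 2 = 29

Minimum assignment cost: 29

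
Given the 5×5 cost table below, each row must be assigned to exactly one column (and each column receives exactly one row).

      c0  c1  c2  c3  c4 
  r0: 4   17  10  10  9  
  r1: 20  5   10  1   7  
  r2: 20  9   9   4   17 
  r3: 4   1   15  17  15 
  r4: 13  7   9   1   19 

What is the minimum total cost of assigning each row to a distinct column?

Minimum assignment cost: 22

optimal assignment: row0→col0 (cost 4), row1→col4 (cost 7), row2→col2 (cost 9), row3→col1 (cost 1), row4→col3 (cost 1)
total = 4 + 7 + 9 + 1 + 1 = 22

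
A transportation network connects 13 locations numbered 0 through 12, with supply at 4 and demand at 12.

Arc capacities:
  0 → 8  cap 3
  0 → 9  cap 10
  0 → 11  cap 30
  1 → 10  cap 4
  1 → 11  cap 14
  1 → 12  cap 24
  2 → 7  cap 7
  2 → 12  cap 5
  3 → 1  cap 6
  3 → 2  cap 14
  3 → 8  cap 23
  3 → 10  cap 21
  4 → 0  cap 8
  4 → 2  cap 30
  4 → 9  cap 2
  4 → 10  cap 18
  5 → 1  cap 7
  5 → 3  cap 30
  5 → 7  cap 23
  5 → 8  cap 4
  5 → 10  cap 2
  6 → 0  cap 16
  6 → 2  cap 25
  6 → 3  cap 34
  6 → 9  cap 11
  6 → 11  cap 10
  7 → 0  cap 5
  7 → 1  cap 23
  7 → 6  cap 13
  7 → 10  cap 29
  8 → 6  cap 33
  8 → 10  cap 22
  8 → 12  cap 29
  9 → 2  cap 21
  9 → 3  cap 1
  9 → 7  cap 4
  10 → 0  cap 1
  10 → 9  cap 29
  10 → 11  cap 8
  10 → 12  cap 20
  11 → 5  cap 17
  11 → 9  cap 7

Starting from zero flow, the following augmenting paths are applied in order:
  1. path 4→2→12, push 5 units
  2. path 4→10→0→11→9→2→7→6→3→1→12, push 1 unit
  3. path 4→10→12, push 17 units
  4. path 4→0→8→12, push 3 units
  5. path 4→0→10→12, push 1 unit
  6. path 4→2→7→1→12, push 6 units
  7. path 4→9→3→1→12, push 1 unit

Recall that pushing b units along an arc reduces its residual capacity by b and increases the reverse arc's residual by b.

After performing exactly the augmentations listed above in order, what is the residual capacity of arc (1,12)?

after path 1 (4→2→12, push 5): res(1,12)=24
after path 2 (4→10→0→11→9→2→7→6→3→1→12, push 1): res(1,12)=23
after path 3 (4→10→12, push 17): res(1,12)=23
after path 4 (4→0→8→12, push 3): res(1,12)=23
after path 5 (4→0→10→12, push 1): res(1,12)=23
after path 6 (4→2→7→1→12, push 6): res(1,12)=17
after path 7 (4→9→3→1→12, push 1): res(1,12)=16

Residual capacity of (1,12): 16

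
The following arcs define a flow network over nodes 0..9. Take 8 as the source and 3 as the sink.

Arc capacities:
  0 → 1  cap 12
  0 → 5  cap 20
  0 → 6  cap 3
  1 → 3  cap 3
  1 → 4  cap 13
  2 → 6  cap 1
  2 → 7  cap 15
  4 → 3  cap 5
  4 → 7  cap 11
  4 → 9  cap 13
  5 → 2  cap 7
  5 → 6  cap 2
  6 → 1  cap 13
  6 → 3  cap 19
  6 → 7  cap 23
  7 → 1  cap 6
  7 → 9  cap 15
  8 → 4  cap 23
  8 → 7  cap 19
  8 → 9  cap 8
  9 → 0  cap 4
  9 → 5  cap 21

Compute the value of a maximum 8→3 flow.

Maximum flow value: 14

augment #1: 8→4→3 bottleneck 5, total now 5
augment #2: 8→7→1→3 bottleneck 3, total now 8
augment #3: 8→9→0→6→3 bottleneck 3, total now 11
augment #4: 8→9→5→6→3 bottleneck 2, total now 13
augment #5: 8→9→5→2→6→3 bottleneck 1, total now 14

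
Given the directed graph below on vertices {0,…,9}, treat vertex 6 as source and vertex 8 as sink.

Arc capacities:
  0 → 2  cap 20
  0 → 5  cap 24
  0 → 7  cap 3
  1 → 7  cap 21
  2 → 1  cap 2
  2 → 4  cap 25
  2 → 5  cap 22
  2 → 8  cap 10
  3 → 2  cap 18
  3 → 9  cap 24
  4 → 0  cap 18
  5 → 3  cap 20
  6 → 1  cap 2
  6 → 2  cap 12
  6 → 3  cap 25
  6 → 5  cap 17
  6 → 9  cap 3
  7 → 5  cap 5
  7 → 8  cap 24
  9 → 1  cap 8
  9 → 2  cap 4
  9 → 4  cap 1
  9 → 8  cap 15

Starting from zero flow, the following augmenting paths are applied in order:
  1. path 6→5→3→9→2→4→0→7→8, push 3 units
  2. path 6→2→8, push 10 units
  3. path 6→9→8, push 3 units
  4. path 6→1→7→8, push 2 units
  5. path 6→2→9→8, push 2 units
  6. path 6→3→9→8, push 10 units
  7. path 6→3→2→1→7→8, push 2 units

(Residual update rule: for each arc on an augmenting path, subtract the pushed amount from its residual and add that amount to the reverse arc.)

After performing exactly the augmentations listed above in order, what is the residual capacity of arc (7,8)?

after path 1 (6→5→3→9→2→4→0→7→8, push 3): res(7,8)=21
after path 2 (6→2→8, push 10): res(7,8)=21
after path 3 (6→9→8, push 3): res(7,8)=21
after path 4 (6→1→7→8, push 2): res(7,8)=19
after path 5 (6→2→9→8, push 2): res(7,8)=19
after path 6 (6→3→9→8, push 10): res(7,8)=19
after path 7 (6→3→2→1→7→8, push 2): res(7,8)=17

Residual capacity of (7,8): 17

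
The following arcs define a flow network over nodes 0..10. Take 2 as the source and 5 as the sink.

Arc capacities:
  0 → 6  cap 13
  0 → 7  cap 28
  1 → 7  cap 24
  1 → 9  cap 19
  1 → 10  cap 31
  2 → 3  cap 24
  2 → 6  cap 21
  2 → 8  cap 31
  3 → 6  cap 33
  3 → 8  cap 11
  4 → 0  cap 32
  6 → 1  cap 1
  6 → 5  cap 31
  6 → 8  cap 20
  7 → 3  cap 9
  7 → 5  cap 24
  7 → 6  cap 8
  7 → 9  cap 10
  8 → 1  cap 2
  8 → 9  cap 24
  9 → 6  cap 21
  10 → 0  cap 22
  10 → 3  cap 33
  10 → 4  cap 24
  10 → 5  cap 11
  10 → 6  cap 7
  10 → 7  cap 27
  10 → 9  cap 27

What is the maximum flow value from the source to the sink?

augment #1: 2→6→5 bottleneck 21, total now 21
augment #2: 2→3→6→5 bottleneck 10, total now 31
augment #3: 2→8→1→7→5 bottleneck 2, total now 33
augment #4: 2→3→6→1→7→5 bottleneck 1, total now 34

Maximum flow value: 34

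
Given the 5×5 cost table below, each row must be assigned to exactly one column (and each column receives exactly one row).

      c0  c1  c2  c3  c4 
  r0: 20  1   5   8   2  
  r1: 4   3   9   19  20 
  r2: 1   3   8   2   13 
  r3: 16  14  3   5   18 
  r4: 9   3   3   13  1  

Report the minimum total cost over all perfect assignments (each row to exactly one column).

Minimum assignment cost: 11

optimal assignment: row0→col1 (cost 1), row1→col0 (cost 4), row2→col3 (cost 2), row3→col2 (cost 3), row4→col4 (cost 1)
total = 1 + 4 + 2 + 3 + 1 = 11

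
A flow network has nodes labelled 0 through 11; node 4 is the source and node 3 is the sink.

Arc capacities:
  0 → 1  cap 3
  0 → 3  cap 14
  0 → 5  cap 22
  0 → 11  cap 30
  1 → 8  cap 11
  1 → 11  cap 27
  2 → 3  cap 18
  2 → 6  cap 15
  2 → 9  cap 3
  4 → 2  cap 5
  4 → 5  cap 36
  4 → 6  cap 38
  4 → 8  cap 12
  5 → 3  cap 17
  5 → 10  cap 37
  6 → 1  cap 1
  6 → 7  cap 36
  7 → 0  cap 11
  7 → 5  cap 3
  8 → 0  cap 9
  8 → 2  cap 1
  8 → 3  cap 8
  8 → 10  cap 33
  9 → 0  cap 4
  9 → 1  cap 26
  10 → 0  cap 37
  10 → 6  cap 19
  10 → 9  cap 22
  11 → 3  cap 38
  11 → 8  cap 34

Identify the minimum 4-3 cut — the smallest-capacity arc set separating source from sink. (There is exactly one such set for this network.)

Min-cut arcs: {(4,2), (4,5), (4,8), (6,1), (7,0), (7,5)} (total capacity 68)

augment #1: 4→2→3 push 5
augment #2: 4→5→3 push 17
augment #3: 4→8→3 push 8
augment #4: 4→8→0→3 push 4
augment #5: 4→5→10→0→3 push 10
augment #6: 4→6→1→11→3 push 1
augment #7: 4→5→10→0→11→3 push 9
augment #8: 4→6→7→0→11→3 push 11
augment #9: 4→6→7→5→10→0→11→3 push 3
max flow = 68; residual-reachable set from 4 gives S-side
cut edges (S→T): {(4,2), (4,5), (4,8), (6,1), (7,0), (7,5)} total cap 68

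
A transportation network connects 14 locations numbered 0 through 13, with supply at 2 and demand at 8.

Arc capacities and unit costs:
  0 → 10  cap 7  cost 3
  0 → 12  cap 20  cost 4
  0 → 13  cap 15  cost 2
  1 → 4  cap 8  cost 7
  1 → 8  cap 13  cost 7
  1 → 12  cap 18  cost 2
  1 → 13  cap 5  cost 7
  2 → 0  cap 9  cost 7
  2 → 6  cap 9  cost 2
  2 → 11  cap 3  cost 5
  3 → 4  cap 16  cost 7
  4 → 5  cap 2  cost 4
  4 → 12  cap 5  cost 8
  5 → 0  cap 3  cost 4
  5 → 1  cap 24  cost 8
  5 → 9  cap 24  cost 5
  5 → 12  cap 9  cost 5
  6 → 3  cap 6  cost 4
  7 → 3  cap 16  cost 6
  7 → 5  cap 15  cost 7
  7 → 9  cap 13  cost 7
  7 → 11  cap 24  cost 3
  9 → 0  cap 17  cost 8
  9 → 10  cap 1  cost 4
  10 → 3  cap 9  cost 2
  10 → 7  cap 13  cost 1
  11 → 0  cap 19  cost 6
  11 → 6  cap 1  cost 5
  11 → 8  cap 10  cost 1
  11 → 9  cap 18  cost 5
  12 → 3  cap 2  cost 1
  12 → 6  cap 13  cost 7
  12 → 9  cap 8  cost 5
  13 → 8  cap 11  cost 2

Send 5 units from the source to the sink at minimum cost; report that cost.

Minimum cost for 5 units: 40

shortest-cost path #1: 2→11→8 push 3 @ unit cost 6 (adds 18)
shortest-cost path #2: 2→0→13→8 push 2 @ unit cost 11 (adds 22)
total cost = 40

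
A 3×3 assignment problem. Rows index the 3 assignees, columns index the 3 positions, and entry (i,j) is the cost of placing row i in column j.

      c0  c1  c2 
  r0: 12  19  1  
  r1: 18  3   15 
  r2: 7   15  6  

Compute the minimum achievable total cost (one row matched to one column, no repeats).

optimal assignment: row0→col2 (cost 1), row1→col1 (cost 3), row2→col0 (cost 7)
total = 1 + 3 + 7 = 11

Minimum assignment cost: 11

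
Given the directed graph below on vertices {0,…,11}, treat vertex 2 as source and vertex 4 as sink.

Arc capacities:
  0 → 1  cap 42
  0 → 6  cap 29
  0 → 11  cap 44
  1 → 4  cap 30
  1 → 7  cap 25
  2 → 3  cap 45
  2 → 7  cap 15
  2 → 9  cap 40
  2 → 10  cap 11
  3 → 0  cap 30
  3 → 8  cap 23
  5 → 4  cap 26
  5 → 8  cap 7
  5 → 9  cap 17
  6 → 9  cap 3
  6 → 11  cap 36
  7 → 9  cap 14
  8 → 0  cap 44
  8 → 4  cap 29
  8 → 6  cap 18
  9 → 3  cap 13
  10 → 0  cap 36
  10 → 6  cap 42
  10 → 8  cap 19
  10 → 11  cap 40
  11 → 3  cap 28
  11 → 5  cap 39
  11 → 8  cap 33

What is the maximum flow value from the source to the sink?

Maximum flow value: 64

augment #1: 2→3→8→4 bottleneck 23, total now 23
augment #2: 2→10→8→4 bottleneck 6, total now 29
augment #3: 2→3→0→1→4 bottleneck 22, total now 51
augment #4: 2→10→0→1→4 bottleneck 5, total now 56
augment #5: 2→9→3→0→1→4 bottleneck 3, total now 59
augment #6: 2→9→3→0→11→5→4 bottleneck 5, total now 64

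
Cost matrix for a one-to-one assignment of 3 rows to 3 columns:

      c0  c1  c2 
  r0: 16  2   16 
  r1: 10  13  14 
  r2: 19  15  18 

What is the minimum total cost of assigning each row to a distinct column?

optimal assignment: row0→col1 (cost 2), row1→col0 (cost 10), row2→col2 (cost 18)
total = 2 + 10 + 18 = 30

Minimum assignment cost: 30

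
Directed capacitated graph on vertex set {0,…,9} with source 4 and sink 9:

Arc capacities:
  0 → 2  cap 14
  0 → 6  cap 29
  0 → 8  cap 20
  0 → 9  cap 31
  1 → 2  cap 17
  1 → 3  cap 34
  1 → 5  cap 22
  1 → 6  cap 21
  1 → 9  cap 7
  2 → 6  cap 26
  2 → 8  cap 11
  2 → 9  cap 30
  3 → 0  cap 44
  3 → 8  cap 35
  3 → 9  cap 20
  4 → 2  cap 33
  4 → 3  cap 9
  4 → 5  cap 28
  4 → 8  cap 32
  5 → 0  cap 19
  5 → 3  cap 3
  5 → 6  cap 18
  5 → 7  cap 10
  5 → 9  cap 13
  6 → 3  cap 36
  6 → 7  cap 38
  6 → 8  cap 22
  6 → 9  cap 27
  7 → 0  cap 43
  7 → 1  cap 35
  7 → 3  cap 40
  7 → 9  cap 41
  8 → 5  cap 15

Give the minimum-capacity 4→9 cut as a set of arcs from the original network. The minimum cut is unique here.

augment #1: 4→2→9 push 30
augment #2: 4→3→9 push 9
augment #3: 4→5→9 push 13
augment #4: 4→2→6→9 push 3
augment #5: 4→5→0→9 push 15
augment #6: 4→8→5→0→9 push 4
augment #7: 4→8→5→3→9 push 3
augment #8: 4→8→5→6→9 push 8
max flow = 85; residual-reachable set from 4 gives S-side
cut edges (S→T): {(4,2), (4,3), (4,5), (8,5)} total cap 85

Min-cut arcs: {(4,2), (4,3), (4,5), (8,5)} (total capacity 85)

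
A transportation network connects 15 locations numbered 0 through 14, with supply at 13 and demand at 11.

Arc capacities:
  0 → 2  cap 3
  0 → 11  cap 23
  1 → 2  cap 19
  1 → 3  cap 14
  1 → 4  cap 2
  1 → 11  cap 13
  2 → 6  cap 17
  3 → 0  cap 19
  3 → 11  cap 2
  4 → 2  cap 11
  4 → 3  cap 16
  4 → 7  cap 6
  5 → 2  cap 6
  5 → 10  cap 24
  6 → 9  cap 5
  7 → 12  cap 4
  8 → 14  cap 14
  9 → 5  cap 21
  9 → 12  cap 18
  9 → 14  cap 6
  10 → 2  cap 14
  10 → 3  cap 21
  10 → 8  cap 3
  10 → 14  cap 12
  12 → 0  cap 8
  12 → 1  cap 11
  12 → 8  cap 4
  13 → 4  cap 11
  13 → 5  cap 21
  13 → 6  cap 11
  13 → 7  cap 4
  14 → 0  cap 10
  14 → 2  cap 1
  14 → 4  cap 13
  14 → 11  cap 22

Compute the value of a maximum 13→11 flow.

augment #1: 13→4→3→11 bottleneck 2, total now 2
augment #2: 13→4→3→0→11 bottleneck 9, total now 11
augment #3: 13→5→10→14→11 bottleneck 12, total now 23
augment #4: 13→6→9→14→11 bottleneck 5, total now 28
augment #5: 13→7→12→0→11 bottleneck 4, total now 32
augment #6: 13→5→10→3→0→11 bottleneck 9, total now 41

Maximum flow value: 41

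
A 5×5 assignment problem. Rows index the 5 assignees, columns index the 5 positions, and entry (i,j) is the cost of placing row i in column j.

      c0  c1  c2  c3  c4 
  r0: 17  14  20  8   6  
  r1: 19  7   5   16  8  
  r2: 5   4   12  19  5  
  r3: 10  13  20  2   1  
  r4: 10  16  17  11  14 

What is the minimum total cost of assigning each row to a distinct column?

Minimum assignment cost: 27

optimal assignment: row0→col4 (cost 6), row1→col2 (cost 5), row2→col1 (cost 4), row3→col3 (cost 2), row4→col0 (cost 10)
total = 6 + 5 + 4 + 2 + 10 = 27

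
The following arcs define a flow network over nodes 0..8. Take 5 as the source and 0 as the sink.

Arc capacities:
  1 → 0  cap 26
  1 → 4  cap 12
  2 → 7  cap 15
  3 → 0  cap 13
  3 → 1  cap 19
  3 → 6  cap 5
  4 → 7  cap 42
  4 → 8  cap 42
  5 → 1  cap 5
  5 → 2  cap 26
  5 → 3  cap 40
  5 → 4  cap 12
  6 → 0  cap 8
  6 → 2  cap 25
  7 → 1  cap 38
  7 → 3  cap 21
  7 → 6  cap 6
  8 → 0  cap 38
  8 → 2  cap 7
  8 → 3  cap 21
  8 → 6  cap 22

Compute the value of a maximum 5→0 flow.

Maximum flow value: 69

augment #1: 5→1→0 bottleneck 5, total now 5
augment #2: 5→3→0 bottleneck 13, total now 18
augment #3: 5→3→1→0 bottleneck 19, total now 37
augment #4: 5→3→6→0 bottleneck 5, total now 42
augment #5: 5→4→8→0 bottleneck 12, total now 54
augment #6: 5→2→7→1→0 bottleneck 2, total now 56
augment #7: 5→2→7→6→0 bottleneck 3, total now 59
augment #8: 5→2→7→1→4→8→0 bottleneck 10, total now 69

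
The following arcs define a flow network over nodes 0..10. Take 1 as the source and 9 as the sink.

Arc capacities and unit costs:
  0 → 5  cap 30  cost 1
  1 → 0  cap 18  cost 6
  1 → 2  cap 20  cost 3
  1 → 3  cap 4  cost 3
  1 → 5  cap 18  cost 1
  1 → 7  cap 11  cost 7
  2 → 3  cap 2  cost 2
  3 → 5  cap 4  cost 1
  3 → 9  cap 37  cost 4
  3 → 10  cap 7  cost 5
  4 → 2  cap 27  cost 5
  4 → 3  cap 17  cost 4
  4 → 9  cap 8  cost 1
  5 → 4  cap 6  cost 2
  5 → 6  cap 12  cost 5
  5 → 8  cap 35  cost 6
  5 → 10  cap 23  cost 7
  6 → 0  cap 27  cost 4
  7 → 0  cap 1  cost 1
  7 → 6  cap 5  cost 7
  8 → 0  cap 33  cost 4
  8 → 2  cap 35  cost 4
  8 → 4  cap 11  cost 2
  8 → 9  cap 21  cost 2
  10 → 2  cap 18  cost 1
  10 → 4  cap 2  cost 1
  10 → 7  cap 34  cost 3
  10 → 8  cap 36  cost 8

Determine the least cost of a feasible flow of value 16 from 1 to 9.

shortest-cost path #1: 1→5→4→9 push 6 @ unit cost 4 (adds 24)
shortest-cost path #2: 1→3→9 push 4 @ unit cost 7 (adds 28)
shortest-cost path #3: 1→2→3→9 push 2 @ unit cost 9 (adds 18)
shortest-cost path #4: 1→5→8→9 push 4 @ unit cost 9 (adds 36)
total cost = 106

Minimum cost for 16 units: 106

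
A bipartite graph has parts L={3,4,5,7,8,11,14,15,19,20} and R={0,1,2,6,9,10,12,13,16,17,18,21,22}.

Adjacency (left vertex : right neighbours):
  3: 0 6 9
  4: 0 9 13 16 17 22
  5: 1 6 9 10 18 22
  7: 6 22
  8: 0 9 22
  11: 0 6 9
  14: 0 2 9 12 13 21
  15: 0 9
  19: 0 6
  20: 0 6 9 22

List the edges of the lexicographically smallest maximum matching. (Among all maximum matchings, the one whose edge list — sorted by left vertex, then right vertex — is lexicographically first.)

Lex-smallest maximum matching: {(3,0), (4,13), (5,1), (7,6), (8,9), (14,2), (20,22)}

|M| = 7 (so the lex-smallest maximum matching has 7 edges)
process left vertices in ascending order; for each, take the smallest-labelled available neighbour that still permits 7 edges overall, or leave it unmatched if none does
lex-smallest matching: {3-0, 4-13, 5-1, 7-6, 8-9, 14-2, 20-22}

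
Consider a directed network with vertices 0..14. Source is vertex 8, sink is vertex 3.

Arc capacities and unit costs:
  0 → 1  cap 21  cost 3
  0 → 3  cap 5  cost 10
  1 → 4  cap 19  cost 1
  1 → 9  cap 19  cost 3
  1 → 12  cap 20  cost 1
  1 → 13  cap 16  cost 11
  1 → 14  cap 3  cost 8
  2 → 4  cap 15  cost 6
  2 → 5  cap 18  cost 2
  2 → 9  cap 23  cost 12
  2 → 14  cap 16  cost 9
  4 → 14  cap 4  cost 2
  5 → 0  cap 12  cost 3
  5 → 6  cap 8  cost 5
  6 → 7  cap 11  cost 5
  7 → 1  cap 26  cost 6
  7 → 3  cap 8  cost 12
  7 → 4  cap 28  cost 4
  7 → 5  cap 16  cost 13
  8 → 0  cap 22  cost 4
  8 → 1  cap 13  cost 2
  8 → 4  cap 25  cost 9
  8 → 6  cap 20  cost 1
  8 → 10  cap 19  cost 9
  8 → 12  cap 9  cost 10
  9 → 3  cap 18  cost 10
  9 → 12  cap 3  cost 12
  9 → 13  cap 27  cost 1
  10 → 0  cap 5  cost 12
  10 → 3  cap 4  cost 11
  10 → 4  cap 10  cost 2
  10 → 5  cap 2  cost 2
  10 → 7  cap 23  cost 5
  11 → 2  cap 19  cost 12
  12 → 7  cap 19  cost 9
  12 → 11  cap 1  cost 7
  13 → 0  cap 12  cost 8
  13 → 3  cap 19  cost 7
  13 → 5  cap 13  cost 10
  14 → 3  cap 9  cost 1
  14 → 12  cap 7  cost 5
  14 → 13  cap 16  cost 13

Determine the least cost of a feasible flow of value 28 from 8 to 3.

Minimum cost for 28 units: 385

shortest-cost path #1: 8→1→4→14→3 push 4 @ unit cost 6 (adds 24)
shortest-cost path #2: 8→1→14→3 push 3 @ unit cost 11 (adds 33)
shortest-cost path #3: 8→1→9→13→3 push 6 @ unit cost 13 (adds 78)
shortest-cost path #4: 8→0→3 push 5 @ unit cost 14 (adds 70)
shortest-cost path #5: 8→6→7→3 push 8 @ unit cost 18 (adds 144)
shortest-cost path #6: 8→0→1→9→13→3 push 2 @ unit cost 18 (adds 36)
total cost = 385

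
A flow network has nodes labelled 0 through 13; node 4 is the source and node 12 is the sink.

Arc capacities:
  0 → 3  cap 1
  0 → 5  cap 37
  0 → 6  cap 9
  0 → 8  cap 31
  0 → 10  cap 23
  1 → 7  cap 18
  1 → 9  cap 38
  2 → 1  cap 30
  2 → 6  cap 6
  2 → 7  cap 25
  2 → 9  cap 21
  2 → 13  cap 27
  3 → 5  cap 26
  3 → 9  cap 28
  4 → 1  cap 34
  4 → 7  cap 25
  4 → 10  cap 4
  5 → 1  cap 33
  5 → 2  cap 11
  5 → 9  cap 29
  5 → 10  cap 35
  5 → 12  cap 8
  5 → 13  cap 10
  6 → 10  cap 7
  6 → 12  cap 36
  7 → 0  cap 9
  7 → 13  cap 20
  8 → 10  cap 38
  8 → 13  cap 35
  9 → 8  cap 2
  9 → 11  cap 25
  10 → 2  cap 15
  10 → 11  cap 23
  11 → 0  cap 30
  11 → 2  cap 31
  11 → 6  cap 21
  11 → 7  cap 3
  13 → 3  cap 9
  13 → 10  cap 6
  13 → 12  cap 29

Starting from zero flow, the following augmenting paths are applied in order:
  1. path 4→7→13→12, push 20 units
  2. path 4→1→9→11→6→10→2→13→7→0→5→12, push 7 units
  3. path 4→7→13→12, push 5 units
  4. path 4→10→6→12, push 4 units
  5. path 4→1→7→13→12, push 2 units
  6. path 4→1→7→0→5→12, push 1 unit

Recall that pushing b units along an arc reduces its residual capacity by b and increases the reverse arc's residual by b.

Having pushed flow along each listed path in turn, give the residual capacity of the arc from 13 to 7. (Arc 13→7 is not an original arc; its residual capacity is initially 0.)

after path 1 (4→7→13→12, push 20): res(13,7)=20
after path 2 (4→1→9→11→6→10→2→13→7→0→5→12, push 7): res(13,7)=13
after path 3 (4→7→13→12, push 5): res(13,7)=18
after path 4 (4→10→6→12, push 4): res(13,7)=18
after path 5 (4→1→7→13→12, push 2): res(13,7)=20
after path 6 (4→1→7→0→5→12, push 1): res(13,7)=20

Residual capacity of (13,7): 20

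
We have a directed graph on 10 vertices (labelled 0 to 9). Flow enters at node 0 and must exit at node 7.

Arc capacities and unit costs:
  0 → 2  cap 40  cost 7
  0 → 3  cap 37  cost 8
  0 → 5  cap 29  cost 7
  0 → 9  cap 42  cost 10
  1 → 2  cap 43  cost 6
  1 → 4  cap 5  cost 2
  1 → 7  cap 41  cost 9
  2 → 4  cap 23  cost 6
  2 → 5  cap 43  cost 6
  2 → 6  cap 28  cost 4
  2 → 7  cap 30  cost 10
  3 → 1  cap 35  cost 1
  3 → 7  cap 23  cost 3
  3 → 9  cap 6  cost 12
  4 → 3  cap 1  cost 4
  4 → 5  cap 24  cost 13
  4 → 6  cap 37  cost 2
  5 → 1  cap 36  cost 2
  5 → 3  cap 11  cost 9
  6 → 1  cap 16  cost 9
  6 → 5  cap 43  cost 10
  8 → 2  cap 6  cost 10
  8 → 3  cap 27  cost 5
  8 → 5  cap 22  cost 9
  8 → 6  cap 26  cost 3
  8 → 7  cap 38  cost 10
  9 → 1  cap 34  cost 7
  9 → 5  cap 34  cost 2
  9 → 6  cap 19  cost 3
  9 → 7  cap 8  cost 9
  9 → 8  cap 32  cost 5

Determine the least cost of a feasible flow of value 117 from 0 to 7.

Minimum cost for 117 units: 2028

shortest-cost path #1: 0→3→7 push 23 @ unit cost 11 (adds 253)
shortest-cost path #2: 0→2→7 push 30 @ unit cost 17 (adds 510)
shortest-cost path #3: 0→3→1→7 push 14 @ unit cost 18 (adds 252)
shortest-cost path #4: 0→5→1→7 push 27 @ unit cost 18 (adds 486)
shortest-cost path #5: 0→9→7 push 8 @ unit cost 19 (adds 152)
shortest-cost path #6: 0→9→8→7 push 15 @ unit cost 25 (adds 375)
total cost = 2028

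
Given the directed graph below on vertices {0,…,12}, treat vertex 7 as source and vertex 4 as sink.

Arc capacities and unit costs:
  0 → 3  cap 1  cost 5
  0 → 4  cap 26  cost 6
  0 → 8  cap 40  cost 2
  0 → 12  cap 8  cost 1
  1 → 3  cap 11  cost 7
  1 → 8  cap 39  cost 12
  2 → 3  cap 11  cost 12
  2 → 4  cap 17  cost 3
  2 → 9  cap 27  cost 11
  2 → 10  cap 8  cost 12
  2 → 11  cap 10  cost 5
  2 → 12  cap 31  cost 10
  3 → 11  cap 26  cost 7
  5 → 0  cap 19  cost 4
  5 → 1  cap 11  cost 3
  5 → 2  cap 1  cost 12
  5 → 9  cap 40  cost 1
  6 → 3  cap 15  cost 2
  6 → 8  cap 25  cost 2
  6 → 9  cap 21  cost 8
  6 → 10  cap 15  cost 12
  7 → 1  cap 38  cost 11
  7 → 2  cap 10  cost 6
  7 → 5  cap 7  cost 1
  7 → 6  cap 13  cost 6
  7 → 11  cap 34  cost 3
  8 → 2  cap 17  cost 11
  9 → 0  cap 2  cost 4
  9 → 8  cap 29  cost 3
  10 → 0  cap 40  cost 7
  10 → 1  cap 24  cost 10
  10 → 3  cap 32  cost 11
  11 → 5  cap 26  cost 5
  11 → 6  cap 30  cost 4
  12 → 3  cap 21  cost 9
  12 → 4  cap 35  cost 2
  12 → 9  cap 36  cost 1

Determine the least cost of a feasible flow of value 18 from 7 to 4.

shortest-cost path #1: 7→5→0→12→4 push 7 @ unit cost 8 (adds 56)
shortest-cost path #2: 7→2→4 push 10 @ unit cost 9 (adds 90)
shortest-cost path #3: 7→11→5→0→12→4 push 1 @ unit cost 15 (adds 15)
total cost = 161

Minimum cost for 18 units: 161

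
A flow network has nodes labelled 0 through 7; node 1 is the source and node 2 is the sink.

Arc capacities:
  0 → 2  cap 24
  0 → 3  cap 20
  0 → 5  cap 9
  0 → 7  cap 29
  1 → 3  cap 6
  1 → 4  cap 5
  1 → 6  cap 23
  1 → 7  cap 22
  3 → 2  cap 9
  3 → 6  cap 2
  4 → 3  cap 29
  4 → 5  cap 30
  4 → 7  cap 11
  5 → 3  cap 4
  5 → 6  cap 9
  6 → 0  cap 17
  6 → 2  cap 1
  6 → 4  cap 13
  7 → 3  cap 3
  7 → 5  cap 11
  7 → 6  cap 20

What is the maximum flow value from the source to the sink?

Maximum flow value: 27

augment #1: 1→3→2 bottleneck 6, total now 6
augment #2: 1→6→2 bottleneck 1, total now 7
augment #3: 1→4→3→2 bottleneck 3, total now 10
augment #4: 1→6→0→2 bottleneck 17, total now 27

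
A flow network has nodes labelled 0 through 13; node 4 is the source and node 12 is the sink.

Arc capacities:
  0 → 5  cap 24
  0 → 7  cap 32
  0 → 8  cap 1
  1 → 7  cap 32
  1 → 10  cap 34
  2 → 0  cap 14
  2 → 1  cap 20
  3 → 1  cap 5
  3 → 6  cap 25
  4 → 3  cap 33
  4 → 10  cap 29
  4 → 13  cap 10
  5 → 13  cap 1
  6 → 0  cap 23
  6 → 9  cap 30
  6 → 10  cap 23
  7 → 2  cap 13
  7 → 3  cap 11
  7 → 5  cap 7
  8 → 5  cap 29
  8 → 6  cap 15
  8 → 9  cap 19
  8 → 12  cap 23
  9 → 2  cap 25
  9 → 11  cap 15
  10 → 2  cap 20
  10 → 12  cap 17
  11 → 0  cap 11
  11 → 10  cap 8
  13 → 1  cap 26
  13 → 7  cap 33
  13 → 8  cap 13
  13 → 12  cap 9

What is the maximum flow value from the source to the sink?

Maximum flow value: 29

augment #1: 4→10→12 bottleneck 17, total now 17
augment #2: 4→13→12 bottleneck 9, total now 26
augment #3: 4→13→8→12 bottleneck 1, total now 27
augment #4: 4→3→6→0→8→12 bottleneck 1, total now 28
augment #5: 4→3→1→7→5→13→8→12 bottleneck 1, total now 29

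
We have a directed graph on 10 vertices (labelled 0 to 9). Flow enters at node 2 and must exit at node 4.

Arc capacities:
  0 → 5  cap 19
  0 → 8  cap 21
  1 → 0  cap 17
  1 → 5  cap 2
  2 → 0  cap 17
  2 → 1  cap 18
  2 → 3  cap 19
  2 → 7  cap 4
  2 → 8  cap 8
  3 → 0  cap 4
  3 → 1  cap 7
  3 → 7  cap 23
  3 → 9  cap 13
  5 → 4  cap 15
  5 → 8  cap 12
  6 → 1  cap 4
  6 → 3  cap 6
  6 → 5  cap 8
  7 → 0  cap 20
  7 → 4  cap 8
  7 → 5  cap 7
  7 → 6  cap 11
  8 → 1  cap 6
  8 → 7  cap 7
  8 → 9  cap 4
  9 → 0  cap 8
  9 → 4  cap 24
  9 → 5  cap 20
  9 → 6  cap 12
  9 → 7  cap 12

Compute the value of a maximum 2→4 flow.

Maximum flow value: 40

augment #1: 2→7→4 bottleneck 4, total now 4
augment #2: 2→0→5→4 bottleneck 15, total now 19
augment #3: 2→3→7→4 bottleneck 4, total now 23
augment #4: 2→3→9→4 bottleneck 13, total now 36
augment #5: 2→8→9→4 bottleneck 4, total now 40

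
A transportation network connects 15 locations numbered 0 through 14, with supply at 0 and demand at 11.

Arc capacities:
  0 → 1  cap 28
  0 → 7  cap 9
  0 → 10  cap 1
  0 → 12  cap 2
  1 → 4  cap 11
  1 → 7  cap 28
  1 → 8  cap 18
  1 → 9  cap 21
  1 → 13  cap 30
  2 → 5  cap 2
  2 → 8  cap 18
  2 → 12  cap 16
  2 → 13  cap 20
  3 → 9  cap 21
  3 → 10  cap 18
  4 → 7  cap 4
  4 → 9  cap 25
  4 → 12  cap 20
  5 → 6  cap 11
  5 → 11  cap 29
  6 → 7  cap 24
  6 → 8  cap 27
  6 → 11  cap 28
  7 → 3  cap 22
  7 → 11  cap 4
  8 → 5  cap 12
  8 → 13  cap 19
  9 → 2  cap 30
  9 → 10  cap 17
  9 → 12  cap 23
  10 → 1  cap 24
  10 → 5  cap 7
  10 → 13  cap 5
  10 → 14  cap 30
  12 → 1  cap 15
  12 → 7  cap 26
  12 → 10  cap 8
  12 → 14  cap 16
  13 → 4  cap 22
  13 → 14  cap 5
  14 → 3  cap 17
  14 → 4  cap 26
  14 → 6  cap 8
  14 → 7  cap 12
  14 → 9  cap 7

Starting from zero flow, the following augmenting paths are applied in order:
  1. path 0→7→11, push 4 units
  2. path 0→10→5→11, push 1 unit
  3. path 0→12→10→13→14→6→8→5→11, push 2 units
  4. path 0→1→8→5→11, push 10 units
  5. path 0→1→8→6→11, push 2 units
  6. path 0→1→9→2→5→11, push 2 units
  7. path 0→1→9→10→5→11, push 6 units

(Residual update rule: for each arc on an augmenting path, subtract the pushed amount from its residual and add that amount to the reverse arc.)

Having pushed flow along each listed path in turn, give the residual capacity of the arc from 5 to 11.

after path 1 (0→7→11, push 4): res(5,11)=29
after path 2 (0→10→5→11, push 1): res(5,11)=28
after path 3 (0→12→10→13→14→6→8→5→11, push 2): res(5,11)=26
after path 4 (0→1→8→5→11, push 10): res(5,11)=16
after path 5 (0→1→8→6→11, push 2): res(5,11)=16
after path 6 (0→1→9→2→5→11, push 2): res(5,11)=14
after path 7 (0→1→9→10→5→11, push 6): res(5,11)=8

Residual capacity of (5,11): 8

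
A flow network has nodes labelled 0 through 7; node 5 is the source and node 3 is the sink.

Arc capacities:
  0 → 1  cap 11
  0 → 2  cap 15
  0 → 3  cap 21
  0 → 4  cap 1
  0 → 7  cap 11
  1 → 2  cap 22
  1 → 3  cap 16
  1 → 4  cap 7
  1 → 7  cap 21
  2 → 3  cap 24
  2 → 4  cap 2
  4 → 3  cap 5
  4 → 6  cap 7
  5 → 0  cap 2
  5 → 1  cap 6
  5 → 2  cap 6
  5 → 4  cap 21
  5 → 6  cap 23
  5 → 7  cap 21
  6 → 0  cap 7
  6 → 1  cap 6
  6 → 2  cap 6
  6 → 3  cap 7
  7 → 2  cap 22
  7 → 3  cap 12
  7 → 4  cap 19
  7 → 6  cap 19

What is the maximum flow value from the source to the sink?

augment #1: 5→0→3 bottleneck 2, total now 2
augment #2: 5→1→3 bottleneck 6, total now 8
augment #3: 5→2→3 bottleneck 6, total now 14
augment #4: 5→4→3 bottleneck 5, total now 19
augment #5: 5→6→3 bottleneck 7, total now 26
augment #6: 5→7→3 bottleneck 12, total now 38
augment #7: 5→6→0→3 bottleneck 7, total now 45
augment #8: 5→6→1→3 bottleneck 6, total now 51
augment #9: 5→6→2→3 bottleneck 3, total now 54
augment #10: 5→7→2→3 bottleneck 9, total now 63
augment #11: 5→4→6→2→3 bottleneck 3, total now 66

Maximum flow value: 66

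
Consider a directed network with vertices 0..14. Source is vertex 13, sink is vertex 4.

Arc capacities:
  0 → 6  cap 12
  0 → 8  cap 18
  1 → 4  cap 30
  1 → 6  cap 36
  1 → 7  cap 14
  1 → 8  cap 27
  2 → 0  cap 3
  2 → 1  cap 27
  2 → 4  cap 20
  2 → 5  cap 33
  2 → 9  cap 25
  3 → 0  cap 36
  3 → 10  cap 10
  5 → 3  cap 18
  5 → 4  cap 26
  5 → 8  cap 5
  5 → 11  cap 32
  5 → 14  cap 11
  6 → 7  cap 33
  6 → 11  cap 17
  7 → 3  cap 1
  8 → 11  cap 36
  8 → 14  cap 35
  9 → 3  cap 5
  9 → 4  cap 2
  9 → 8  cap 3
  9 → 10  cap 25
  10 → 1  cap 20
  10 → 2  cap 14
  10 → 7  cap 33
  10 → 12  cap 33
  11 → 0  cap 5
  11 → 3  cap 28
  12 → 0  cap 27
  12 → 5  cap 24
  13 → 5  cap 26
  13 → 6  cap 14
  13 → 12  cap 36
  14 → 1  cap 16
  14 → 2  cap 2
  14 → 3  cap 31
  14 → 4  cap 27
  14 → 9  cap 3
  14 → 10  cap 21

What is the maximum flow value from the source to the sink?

Maximum flow value: 70

augment #1: 13→5→4 bottleneck 26, total now 26
augment #2: 13→12→5→14→4 bottleneck 11, total now 37
augment #3: 13→12→0→8→14→4 bottleneck 16, total now 53
augment #4: 13→6→7→3→10→1→4 bottleneck 1, total now 54
augment #5: 13→6→11→3→10→1→4 bottleneck 9, total now 63
augment #6: 13→12→0→8→14→1→4 bottleneck 2, total now 65
augment #7: 13→12→5→8→14→1→4 bottleneck 5, total now 70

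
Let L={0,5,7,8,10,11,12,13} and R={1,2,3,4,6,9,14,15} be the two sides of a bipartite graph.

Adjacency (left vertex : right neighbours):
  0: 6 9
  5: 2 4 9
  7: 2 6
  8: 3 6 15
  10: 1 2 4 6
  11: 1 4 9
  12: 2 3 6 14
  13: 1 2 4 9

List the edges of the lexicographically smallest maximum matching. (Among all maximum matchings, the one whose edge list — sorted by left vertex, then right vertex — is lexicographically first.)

|M| = 7 (so the lex-smallest maximum matching has 7 edges)
process left vertices in ascending order; for each, take the smallest-labelled available neighbour that still permits 7 edges overall, or leave it unmatched if none does
lex-smallest matching: {0-6, 5-2, 8-3, 10-1, 11-4, 12-14, 13-9}

Lex-smallest maximum matching: {(0,6), (5,2), (8,3), (10,1), (11,4), (12,14), (13,9)}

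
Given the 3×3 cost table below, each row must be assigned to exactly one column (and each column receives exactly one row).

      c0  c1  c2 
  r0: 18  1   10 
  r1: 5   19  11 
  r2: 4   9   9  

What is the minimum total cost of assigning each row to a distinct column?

Minimum assignment cost: 15

optimal assignment: row0→col1 (cost 1), row1→col0 (cost 5), row2→col2 (cost 9)
total = 1 + 5 + 9 = 15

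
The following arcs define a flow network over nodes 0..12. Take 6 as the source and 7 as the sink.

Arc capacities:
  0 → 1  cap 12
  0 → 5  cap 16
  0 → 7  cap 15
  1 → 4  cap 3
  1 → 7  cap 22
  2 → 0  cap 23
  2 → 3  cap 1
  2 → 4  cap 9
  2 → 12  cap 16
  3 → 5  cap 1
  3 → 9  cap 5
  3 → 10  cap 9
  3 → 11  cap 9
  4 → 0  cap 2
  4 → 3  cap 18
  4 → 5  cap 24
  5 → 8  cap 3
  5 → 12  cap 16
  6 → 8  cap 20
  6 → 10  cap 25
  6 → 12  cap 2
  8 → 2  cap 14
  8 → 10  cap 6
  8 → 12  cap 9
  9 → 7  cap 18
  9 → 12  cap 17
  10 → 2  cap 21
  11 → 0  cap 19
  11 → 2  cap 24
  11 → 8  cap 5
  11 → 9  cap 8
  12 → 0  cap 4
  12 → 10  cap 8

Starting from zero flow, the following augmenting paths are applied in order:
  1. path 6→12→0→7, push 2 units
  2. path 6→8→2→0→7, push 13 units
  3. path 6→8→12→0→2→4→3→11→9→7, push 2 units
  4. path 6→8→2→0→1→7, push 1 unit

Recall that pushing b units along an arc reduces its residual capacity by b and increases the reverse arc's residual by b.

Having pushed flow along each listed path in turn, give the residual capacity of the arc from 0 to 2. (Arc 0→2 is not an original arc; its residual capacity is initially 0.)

after path 1 (6→12→0→7, push 2): res(0,2)=0
after path 2 (6→8→2→0→7, push 13): res(0,2)=13
after path 3 (6→8→12→0→2→4→3→11→9→7, push 2): res(0,2)=11
after path 4 (6→8→2→0→1→7, push 1): res(0,2)=12

Residual capacity of (0,2): 12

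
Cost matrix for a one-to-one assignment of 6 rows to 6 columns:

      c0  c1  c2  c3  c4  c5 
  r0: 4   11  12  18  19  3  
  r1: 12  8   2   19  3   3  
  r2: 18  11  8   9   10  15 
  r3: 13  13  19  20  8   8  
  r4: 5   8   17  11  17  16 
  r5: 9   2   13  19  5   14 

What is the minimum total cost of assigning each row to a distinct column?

optimal assignment: row0→col5 (cost 3), row1→col2 (cost 2), row2→col3 (cost 9), row3→col4 (cost 8), row4→col0 (cost 5), row5→col1 (cost 2)
total = 3 + 2 + 9 + 8 + 5 + 2 = 29

Minimum assignment cost: 29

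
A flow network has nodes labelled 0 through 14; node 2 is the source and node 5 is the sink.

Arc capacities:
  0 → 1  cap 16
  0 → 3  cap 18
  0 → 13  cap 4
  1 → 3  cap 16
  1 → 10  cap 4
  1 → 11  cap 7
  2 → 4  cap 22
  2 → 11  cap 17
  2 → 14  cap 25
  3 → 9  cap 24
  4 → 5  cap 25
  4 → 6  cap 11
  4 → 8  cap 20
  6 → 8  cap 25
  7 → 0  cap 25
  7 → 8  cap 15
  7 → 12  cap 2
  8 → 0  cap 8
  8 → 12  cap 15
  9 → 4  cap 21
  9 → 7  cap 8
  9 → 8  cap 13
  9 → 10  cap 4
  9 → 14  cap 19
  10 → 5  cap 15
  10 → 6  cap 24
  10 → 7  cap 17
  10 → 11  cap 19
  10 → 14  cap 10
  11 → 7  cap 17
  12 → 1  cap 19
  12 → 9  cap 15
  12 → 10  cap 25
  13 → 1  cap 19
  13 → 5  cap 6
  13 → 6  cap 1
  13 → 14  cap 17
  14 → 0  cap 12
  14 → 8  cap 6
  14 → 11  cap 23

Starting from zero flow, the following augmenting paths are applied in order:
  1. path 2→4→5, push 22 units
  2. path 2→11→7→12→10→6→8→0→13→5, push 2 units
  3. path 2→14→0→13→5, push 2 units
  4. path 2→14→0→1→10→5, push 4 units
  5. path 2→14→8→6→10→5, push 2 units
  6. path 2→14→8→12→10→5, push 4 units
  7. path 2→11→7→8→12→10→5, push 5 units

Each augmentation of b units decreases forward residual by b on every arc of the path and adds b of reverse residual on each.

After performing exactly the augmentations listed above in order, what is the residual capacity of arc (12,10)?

after path 1 (2→4→5, push 22): res(12,10)=25
after path 2 (2→11→7→12→10→6→8→0→13→5, push 2): res(12,10)=23
after path 3 (2→14→0→13→5, push 2): res(12,10)=23
after path 4 (2→14→0→1→10→5, push 4): res(12,10)=23
after path 5 (2→14→8→6→10→5, push 2): res(12,10)=23
after path 6 (2→14→8→12→10→5, push 4): res(12,10)=19
after path 7 (2→11→7→8→12→10→5, push 5): res(12,10)=14

Residual capacity of (12,10): 14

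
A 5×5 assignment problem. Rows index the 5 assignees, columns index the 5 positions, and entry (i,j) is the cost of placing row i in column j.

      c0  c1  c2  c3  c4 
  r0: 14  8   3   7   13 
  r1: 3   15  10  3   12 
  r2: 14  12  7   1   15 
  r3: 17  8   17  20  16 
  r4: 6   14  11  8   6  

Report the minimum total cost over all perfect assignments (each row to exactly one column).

optimal assignment: row0→col2 (cost 3), row1→col0 (cost 3), row2→col3 (cost 1), row3→col1 (cost 8), row4→col4 (cost 6)
total = 3 + 3 + 1 + 8 + 6 = 21

Minimum assignment cost: 21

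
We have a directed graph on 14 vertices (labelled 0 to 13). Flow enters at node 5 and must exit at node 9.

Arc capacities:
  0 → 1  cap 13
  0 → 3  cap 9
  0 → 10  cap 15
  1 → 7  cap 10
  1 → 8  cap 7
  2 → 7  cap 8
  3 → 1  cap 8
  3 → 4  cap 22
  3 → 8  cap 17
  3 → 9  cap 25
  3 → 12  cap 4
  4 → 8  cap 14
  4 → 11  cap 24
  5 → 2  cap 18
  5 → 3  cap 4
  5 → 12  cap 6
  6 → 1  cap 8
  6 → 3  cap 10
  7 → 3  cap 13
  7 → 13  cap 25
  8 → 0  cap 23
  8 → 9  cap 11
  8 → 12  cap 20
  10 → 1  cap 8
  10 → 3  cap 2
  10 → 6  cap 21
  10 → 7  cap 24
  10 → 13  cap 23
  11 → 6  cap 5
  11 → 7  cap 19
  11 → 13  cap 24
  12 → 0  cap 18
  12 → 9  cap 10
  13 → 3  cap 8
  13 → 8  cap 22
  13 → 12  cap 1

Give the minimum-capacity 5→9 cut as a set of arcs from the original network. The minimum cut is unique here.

Min-cut arcs: {(2,7), (5,3), (5,12)} (total capacity 18)

augment #1: 5→3→9 push 4
augment #2: 5→12→9 push 6
augment #3: 5→2→7→3→9 push 8
max flow = 18; residual-reachable set from 5 gives S-side
cut edges (S→T): {(2,7), (5,3), (5,12)} total cap 18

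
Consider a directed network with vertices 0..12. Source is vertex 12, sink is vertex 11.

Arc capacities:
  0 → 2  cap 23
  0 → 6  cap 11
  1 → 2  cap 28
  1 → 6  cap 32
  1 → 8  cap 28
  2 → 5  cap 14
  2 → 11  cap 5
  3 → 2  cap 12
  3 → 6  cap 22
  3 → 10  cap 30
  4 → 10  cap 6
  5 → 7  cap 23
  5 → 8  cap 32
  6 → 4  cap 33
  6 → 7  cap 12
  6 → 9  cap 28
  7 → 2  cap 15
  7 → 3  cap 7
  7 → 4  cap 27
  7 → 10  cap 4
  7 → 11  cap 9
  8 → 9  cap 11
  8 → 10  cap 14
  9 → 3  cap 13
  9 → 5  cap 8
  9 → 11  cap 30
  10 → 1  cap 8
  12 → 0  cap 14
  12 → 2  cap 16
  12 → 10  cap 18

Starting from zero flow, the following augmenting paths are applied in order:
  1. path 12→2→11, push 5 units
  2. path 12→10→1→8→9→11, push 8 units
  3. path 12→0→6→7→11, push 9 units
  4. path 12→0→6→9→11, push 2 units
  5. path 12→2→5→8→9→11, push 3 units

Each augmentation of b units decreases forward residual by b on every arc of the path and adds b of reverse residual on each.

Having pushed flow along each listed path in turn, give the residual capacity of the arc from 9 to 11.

after path 1 (12→2→11, push 5): res(9,11)=30
after path 2 (12→10→1→8→9→11, push 8): res(9,11)=22
after path 3 (12→0→6→7→11, push 9): res(9,11)=22
after path 4 (12→0→6→9→11, push 2): res(9,11)=20
after path 5 (12→2→5→8→9→11, push 3): res(9,11)=17

Residual capacity of (9,11): 17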